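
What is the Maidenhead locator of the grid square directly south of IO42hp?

Latitude subsquare p = 15; −1 → 14 = o.
The longitude characters are unchanged.

IO42ho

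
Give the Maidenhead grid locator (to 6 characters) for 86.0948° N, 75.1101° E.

MR76nc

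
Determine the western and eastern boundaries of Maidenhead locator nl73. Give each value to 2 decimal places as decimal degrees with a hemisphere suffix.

Field N=13, L=11: +13·20° lon, +11·10° lat → SW at lon 80°, lat 20°.
Square 7, 3: +7·2° lon, +3·1° lat → SW at lon 94°, lat 23°.
Cell spans 2° lon × 1° lat.
west 94.00° E, east 96.00° E.

94.00° E, 96.00° E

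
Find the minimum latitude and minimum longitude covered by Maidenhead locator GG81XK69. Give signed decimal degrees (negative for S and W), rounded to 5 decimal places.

-28.54583, -42.03333

Field G=6, G=6: +6·20° lon, +6·10° lat → SW at lon -60°, lat -30°.
Square 8, 1: +8·2° lon, +1·1° lat → SW at lon -44°, lat -29°.
Subsquare x=23, k=10: +23·0.0833333° lon, +10·0.0416667° lat → SW at lon -42.0833°, lat -28.5833°.
Extended square 6, 9: +6·0.00833333° lon, +9·0.00416667° lat → SW at lon -42.0333°, lat -28.5458°.
latitude -28.54583, longitude -42.03333.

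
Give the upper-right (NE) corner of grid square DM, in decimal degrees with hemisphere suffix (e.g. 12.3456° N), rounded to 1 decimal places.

Field D=3, M=12: +3·20° lon, +12·10° lat → SW at lon -120°, lat 30°.
Cell spans 20° lon × 10° lat. NE corner is SW corner plus one full cell.
latitude 40.0° N, longitude 100.0° W.

40.0° N, 100.0° W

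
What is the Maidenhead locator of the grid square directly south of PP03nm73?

PP03nm72

Latitude extended square 3; −1 → 2.
The longitude characters are unchanged.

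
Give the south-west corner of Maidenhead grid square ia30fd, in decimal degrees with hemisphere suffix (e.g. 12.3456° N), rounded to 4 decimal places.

Field I=8, A=0: +8·20° lon, +0·10° lat → SW at lon -20°, lat -90°.
Square 3, 0: +3·2° lon, +0·1° lat → SW at lon -14°, lat -90°.
Subsquare f=5, d=3: +5·0.0833333° lon, +3·0.0416667° lat → SW at lon -13.5833°, lat -89.875°.
latitude 89.8750° S, longitude 13.5833° W.

89.8750° S, 13.5833° W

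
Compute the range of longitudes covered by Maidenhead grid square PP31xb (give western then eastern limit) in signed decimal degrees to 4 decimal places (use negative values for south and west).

127.9167, 128.0000

Field P=15, P=15: +15·20° lon, +15·10° lat → SW at lon 120°, lat 60°.
Square 3, 1: +3·2° lon, +1·1° lat → SW at lon 126°, lat 61°.
Subsquare x=23, b=1: +23·0.0833333° lon, +1·0.0416667° lat → SW at lon 127.917°, lat 61.0417°.
Cell spans 0.0833333° lon × 0.0416667° lat.
west 127.9167, east 128.0000.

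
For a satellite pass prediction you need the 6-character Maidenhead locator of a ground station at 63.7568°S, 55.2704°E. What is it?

LC76pf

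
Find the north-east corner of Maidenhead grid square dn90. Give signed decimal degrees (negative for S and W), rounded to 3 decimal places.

41.000, -100.000

Field D=3, N=13: +3·20° lon, +13·10° lat → SW at lon -120°, lat 40°.
Square 9, 0: +9·2° lon, +0·1° lat → SW at lon -102°, lat 40°.
Cell spans 2° lon × 1° lat. NE corner is SW corner plus one full cell.
latitude 41.000, longitude -100.000.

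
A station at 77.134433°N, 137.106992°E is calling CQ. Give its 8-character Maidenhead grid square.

Shift to the Maidenhead origin (180°W, 90°S): lon 317.10699, lat 167.13443.
Field: lon ⌊317.10699/20⌋ = 15 → P; lat ⌊167.13443/10⌋ = 16 → Q.
Square: lon ⌊17.10699/2⌋ = 8; lat ⌊7.13443/1⌋ = 7.
Subsquare: lon ⌊1.10699/0.0833333⌋ = 13 → n; lat ⌊0.13443/0.0416667⌋ = 3 → d.
Extended square: lon ⌊0.02366/0.00833333⌋ = 2; lat ⌊0.00943/0.00416667⌋ = 2.

PQ87nd22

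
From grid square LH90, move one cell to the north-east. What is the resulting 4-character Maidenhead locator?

Longitude square 9; +1 → 10, wraps to 0, carry into field.
Longitude field L = 11; +1 → 12 = M.
Latitude square 0; +1 → 1.

MH01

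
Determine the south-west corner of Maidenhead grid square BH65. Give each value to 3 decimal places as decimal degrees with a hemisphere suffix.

Field B=1, H=7: +1·20° lon, +7·10° lat → SW at lon -160°, lat -20°.
Square 6, 5: +6·2° lon, +5·1° lat → SW at lon -148°, lat -15°.
latitude 15.000° S, longitude 148.000° W.

15.000° S, 148.000° W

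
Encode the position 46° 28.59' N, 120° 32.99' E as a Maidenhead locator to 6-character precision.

Add 180° to longitude and 90° to latitude: 300.5498, 136.4765.
Field: lon ⌊300.5498/20⌋ = 15 → P; lat ⌊136.4765/10⌋ = 13 → N.
Square: lon ⌊0.5498/2⌋ = 0; lat ⌊6.4765/1⌋ = 6.
Subsquare: lon ⌊0.5498/0.0833333⌋ = 6 → g; lat ⌊0.4765/0.0416667⌋ = 11 → l.

PN06gl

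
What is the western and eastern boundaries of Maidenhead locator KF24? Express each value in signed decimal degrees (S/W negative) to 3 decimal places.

24.000, 26.000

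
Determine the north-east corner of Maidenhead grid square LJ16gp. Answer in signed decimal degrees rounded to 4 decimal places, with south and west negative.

Field L=11, J=9: +11·20° lon, +9·10° lat → SW at lon 40°, lat 0°.
Square 1, 6: +1·2° lon, +6·1° lat → SW at lon 42°, lat 6°.
Subsquare g=6, p=15: +6·0.0833333° lon, +15·0.0416667° lat → SW at lon 42.5°, lat 6.625°.
Cell spans 0.0833333° lon × 0.0416667° lat. NE corner is SW corner plus one full cell.
latitude 6.6667, longitude 42.5833.

6.6667, 42.5833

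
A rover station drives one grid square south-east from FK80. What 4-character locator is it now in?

FJ99

Longitude square 8; +1 → 9.
Latitude square 0; −1 → -1, wraps to 9, carry into field.
Latitude field K = 10; −1 → 9 = J.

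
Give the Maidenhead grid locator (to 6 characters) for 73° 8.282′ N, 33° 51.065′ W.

HQ33bd

Offset from 180°W / 90°S: lon 146.1489°, lat 163.1380°.
Field: lon ⌊146.1489/20⌋ = 7 → H; lat ⌊163.1380/10⌋ = 16 → Q.
Square: lon ⌊6.1489/2⌋ = 3; lat ⌊3.1380/1⌋ = 3.
Subsquare: lon ⌊0.1489/0.0833333⌋ = 1 → b; lat ⌊0.1380/0.0416667⌋ = 3 → d.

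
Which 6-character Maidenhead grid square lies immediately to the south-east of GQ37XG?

Longitude subsquare x = 23; +1 → 24, wraps to 0 = a, carry into square.
Longitude square 3; +1 → 4.
Latitude subsquare g = 6; −1 → 5 = f.

GQ47af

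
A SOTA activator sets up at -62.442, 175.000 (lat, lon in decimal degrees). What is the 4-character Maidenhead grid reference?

RC77

Offset from 180°W / 90°S: lon 355.00°, lat 27.56°.
Field: lon ⌊355.00/20⌋ = 17 → R; lat ⌊27.56/10⌋ = 2 → C.
Square: lon ⌊15.00/2⌋ = 7; lat ⌊7.56/1⌋ = 7.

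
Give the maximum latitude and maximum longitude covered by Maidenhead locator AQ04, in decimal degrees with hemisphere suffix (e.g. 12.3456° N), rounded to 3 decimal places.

75.000° N, 178.000° W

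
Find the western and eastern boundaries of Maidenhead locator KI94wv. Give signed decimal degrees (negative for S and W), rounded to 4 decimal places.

Field K=10, I=8: +10·20° lon, +8·10° lat → SW at lon 20°, lat -10°.
Square 9, 4: +9·2° lon, +4·1° lat → SW at lon 38°, lat -6°.
Subsquare w=22, v=21: +22·0.0833333° lon, +21·0.0416667° lat → SW at lon 39.8333°, lat -5.125°.
Cell spans 0.0833333° lon × 0.0416667° lat.
west 39.8333, east 39.9167.

39.8333, 39.9167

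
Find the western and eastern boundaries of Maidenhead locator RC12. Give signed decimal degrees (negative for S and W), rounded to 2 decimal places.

162.00, 164.00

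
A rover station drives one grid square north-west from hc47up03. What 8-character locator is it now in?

Longitude extended square 0; −1 → -1, wraps to 9, carry into subsquare.
Longitude subsquare u = 20; −1 → 19 = t.
Latitude extended square 3; +1 → 4.

HC47tp94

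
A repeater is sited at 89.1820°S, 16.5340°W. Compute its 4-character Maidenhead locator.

IA10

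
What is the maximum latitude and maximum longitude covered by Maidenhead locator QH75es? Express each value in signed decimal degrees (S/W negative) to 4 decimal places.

Field Q=16, H=7: +16·20° lon, +7·10° lat → SW at lon 140°, lat -20°.
Square 7, 5: +7·2° lon, +5·1° lat → SW at lon 154°, lat -15°.
Subsquare e=4, s=18: +4·0.0833333° lon, +18·0.0416667° lat → SW at lon 154.333°, lat -14.25°.
Cell spans 0.0833333° lon × 0.0416667° lat. NE corner is SW corner plus one full cell.
latitude -14.2083, longitude 154.4167.

-14.2083, 154.4167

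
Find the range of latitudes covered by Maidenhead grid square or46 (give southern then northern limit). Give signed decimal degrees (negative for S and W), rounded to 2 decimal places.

Field O=14, R=17: +14·20° lon, +17·10° lat → SW at lon 100°, lat 80°.
Square 4, 6: +4·2° lon, +6·1° lat → SW at lon 108°, lat 86°.
Cell spans 2° lon × 1° lat.
south 86.00, north 87.00.

86.00, 87.00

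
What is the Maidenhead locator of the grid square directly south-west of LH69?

LH58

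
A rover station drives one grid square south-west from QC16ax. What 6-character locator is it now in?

QC06xw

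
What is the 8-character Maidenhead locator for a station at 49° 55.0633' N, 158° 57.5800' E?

QN99lw50

Offset from 180°W / 90°S: lon 338.95967°, lat 139.91772°.
Field: 338.95967/20 → 16 → Q, 139.91772/10 → 13 → N; chars QN.
Square: 18.95967/2 → 9, 9.91772/1 → 9; chars 99.
Subsquare: 0.95967/0.0833333 → 11 → l, 0.91772/0.0416667 → 22 → w; chars lw.
Extended square: 0.04300/0.00833333 → 5, 0.00105/0.00416667 → 0; chars 50.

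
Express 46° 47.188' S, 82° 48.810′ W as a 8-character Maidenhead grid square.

EE83of21

Shift to the Maidenhead origin (180°W, 90°S): lon 97.18650, lat 43.21353.
Field (20°×10°, letters A–R): 97.18650/20 → 4 → E, 43.21353/10 → 4 → E; chars EE.
Square (2°×1°, digits 0–9): 17.18650/2 → 8, 3.21353/1 → 3; chars 83.
Subsquare (5′×2.5′, letters a–x): 1.18650/0.0833333 → 14 → o, 0.21353/0.0416667 → 5 → f; chars of.
Extended square (30″×15″, digits 0–9): 0.01983/0.00833333 → 2, 0.00520/0.00416667 → 1; chars 21.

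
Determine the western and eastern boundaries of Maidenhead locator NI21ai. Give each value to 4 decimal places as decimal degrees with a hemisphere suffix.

84.0000° E, 84.0833° E

Field N=13, I=8: +13·20° lon, +8·10° lat → SW at lon 80°, lat -10°.
Square 2, 1: +2·2° lon, +1·1° lat → SW at lon 84°, lat -9°.
Subsquare a=0, i=8: +0·0.0833333° lon, +8·0.0416667° lat → SW at lon 84°, lat -8.66667°.
Cell spans 0.0833333° lon × 0.0416667° lat.
west 84.0000° E, east 84.0833° E.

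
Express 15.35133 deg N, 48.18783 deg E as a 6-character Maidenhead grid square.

Shift to the Maidenhead origin (180°W, 90°S): lon 228.1878, lat 105.3513.
Field (20°×10°, letters A–R): 228.1878/20 → 11 → L, 105.3513/10 → 10 → K; chars LK.
Square (2°×1°, digits 0–9): 8.1878/2 → 4, 5.3513/1 → 5; chars 45.
Subsquare (5′×2.5′, letters a–x): 0.1878/0.0833333 → 2 → c, 0.3513/0.0416667 → 8 → i; chars ci.

LK45ci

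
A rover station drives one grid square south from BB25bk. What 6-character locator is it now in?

BB25bj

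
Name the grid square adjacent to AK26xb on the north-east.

AK36ac

Longitude subsquare x = 23; +1 → 24, wraps to 0 = a, carry into square.
Longitude square 2; +1 → 3.
Latitude subsquare b = 1; +1 → 2 = c.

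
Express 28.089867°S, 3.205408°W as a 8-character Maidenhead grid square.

IG81jv58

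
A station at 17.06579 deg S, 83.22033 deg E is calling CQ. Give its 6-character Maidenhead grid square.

Offset from 180°W / 90°S: lon 263.2203°, lat 72.9342°.
Field: lon ⌊263.2203/20⌋ = 13 → N; lat ⌊72.9342/10⌋ = 7 → H.
Square: lon ⌊3.2203/2⌋ = 1; lat ⌊2.9342/1⌋ = 2.
Subsquare: lon ⌊1.2203/0.0833333⌋ = 14 → o; lat ⌊0.9342/0.0416667⌋ = 22 → w.

NH12ow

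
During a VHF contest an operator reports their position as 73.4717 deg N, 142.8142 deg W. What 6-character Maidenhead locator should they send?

BQ83ol

Offset from 180°W / 90°S: lon 37.1858°, lat 163.4717°.
Field: lon ⌊37.1858/20⌋ = 1 → B; lat ⌊163.4717/10⌋ = 16 → Q.
Square: lon ⌊17.1858/2⌋ = 8; lat ⌊3.4717/1⌋ = 3.
Subsquare: lon ⌊1.1858/0.0833333⌋ = 14 → o; lat ⌊0.4717/0.0416667⌋ = 11 → l.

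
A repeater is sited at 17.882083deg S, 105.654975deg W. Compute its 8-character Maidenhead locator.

Add 180° to longitude and 90° to latitude: 74.34503, 72.11792.
Field (20°×10°, letters A–R): lon ⌊74.34503/20⌋ = 3 → D; lat ⌊72.11792/10⌋ = 7 → H.
Square (2°×1°, digits 0–9): lon ⌊14.34503/2⌋ = 7; lat ⌊2.11792/1⌋ = 2.
Subsquare (5′×2.5′, letters a–x): lon ⌊0.34503/0.0833333⌋ = 4 → e; lat ⌊0.11792/0.0416667⌋ = 2 → c.
Extended square (30″×15″, digits 0–9): lon ⌊0.01169/0.00833333⌋ = 1; lat ⌊0.03458/0.00416667⌋ = 8.

DH72ec18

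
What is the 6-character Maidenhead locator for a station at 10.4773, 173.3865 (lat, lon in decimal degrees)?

RK60ql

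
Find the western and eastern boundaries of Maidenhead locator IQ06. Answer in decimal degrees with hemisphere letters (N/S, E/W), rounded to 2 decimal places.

20.00° W, 18.00° W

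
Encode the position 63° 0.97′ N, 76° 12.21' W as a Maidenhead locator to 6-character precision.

Add 180° to longitude and 90° to latitude: 103.7965, 153.0162.
Field: 103.7965/20 → 5 → F, 153.0162/10 → 15 → P; chars FP.
Square: 3.7965/2 → 1, 3.0162/1 → 3; chars 13.
Subsquare: 1.7965/0.0833333 → 21 → v, 0.0162/0.0416667 → 0 → a; chars va.

FP13va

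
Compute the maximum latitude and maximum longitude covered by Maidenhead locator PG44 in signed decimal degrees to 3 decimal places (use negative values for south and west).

Field P=15, G=6: +15·20° lon, +6·10° lat → SW at lon 120°, lat -30°.
Square 4, 4: +4·2° lon, +4·1° lat → SW at lon 128°, lat -26°.
Cell spans 2° lon × 1° lat. NE corner is SW corner plus one full cell.
latitude -25.000, longitude 130.000.

-25.000, 130.000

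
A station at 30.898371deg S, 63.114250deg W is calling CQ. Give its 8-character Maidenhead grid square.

FF89kc64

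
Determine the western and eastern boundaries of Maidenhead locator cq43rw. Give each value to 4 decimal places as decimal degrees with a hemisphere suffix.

130.5833° W, 130.5000° W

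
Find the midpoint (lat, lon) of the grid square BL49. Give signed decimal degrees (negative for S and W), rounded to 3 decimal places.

29.500, -151.000

Field B=1, L=11: +1·20° lon, +11·10° lat → SW at lon -160°, lat 20°.
Square 4, 9: +4·2° lon, +9·1° lat → SW at lon -152°, lat 29°.
Cell spans 2° lon × 1° lat. Centre is SW corner plus half of each.
latitude 29.500, longitude -151.000.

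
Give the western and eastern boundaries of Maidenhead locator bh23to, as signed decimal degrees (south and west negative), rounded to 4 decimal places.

-154.4167, -154.3333

Field B=1, H=7: +1·20° lon, +7·10° lat → SW at lon -160°, lat -20°.
Square 2, 3: +2·2° lon, +3·1° lat → SW at lon -156°, lat -17°.
Subsquare t=19, o=14: +19·0.0833333° lon, +14·0.0416667° lat → SW at lon -154.417°, lat -16.4167°.
Cell spans 0.0833333° lon × 0.0416667° lat.
west -154.4167, east -154.3333.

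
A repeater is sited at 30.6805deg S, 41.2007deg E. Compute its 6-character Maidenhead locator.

Add 180° to longitude and 90° to latitude: 221.2007, 59.3195.
Field (20°×10°, letters A–R): lon ⌊221.2007/20⌋ = 11 → L; lat ⌊59.3195/10⌋ = 5 → F.
Square (2°×1°, digits 0–9): lon ⌊1.2007/2⌋ = 0; lat ⌊9.3195/1⌋ = 9.
Subsquare (5′×2.5′, letters a–x): lon ⌊1.2007/0.0833333⌋ = 14 → o; lat ⌊0.3195/0.0416667⌋ = 7 → h.

LF09oh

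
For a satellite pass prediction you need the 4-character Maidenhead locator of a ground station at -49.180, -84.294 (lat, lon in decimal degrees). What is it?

EE70

Shift to the Maidenhead origin (180°W, 90°S): lon 95.71, lat 40.82.
Field (20°×10°, letters A–R): lon ⌊95.71/20⌋ = 4 → E; lat ⌊40.82/10⌋ = 4 → E.
Square (2°×1°, digits 0–9): lon ⌊15.71/2⌋ = 7; lat ⌊0.82/1⌋ = 0.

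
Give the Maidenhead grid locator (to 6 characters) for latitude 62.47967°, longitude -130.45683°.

Add 180° to longitude and 90° to latitude: 49.5432, 152.4797.
Field: lon ⌊49.5432/20⌋ = 2 → C; lat ⌊152.4797/10⌋ = 15 → P.
Square: lon ⌊9.5432/2⌋ = 4; lat ⌊2.4797/1⌋ = 2.
Subsquare: lon ⌊1.5432/0.0833333⌋ = 18 → s; lat ⌊0.4797/0.0416667⌋ = 11 → l.

CP42sl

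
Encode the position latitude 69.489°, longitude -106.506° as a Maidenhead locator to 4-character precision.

DP69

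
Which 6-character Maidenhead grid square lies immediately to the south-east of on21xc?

ON31ab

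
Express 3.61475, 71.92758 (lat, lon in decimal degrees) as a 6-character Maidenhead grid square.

MJ53xo

Add 180° to longitude and 90° to latitude: 251.9276, 93.6148.
Field: lon ⌊251.9276/20⌋ = 12 → M; lat ⌊93.6148/10⌋ = 9 → J.
Square: lon ⌊11.9276/2⌋ = 5; lat ⌊3.6148/1⌋ = 3.
Subsquare: lon ⌊1.9276/0.0833333⌋ = 23 → x; lat ⌊0.6148/0.0416667⌋ = 14 → o.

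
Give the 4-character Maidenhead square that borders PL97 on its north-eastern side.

Longitude square 9; +1 → 10, wraps to 0, carry into field.
Longitude field P = 15; +1 → 16 = Q.
Latitude square 7; +1 → 8.

QL08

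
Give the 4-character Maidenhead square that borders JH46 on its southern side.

JH45

Latitude square 6; −1 → 5.
The longitude characters are unchanged.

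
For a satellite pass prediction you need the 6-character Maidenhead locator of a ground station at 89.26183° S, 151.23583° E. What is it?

Shift to the Maidenhead origin (180°W, 90°S): lon 331.2358, lat 0.7382.
Field (20°×10°, letters A–R): 331.2358/20 → 16 → Q, 0.7382/10 → 0 → A; chars QA.
Square (2°×1°, digits 0–9): 11.2358/2 → 5, 0.7382/1 → 0; chars 50.
Subsquare (5′×2.5′, letters a–x): 1.2358/0.0833333 → 14 → o, 0.7382/0.0416667 → 17 → r; chars or.

QA50or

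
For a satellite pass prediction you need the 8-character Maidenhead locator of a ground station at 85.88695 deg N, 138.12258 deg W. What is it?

Offset from 180°W / 90°S: lon 41.87742°, lat 175.88695°.
Field: 41.87742/20 → 2 → C, 175.88695/10 → 17 → R; chars CR.
Square: 1.87742/2 → 0, 5.88695/1 → 5; chars 05.
Subsquare: 1.87742/0.0833333 → 22 → w, 0.88695/0.0416667 → 21 → v; chars wv.
Extended square: 0.04409/0.00833333 → 5, 0.01195/0.00416667 → 2; chars 52.

CR05wv52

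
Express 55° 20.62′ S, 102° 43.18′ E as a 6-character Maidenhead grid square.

Shift to the Maidenhead origin (180°W, 90°S): lon 282.7197, lat 34.6563.
Field (20°×10°, letters A–R): 282.7197/20 → 14 → O, 34.6563/10 → 3 → D; chars OD.
Square (2°×1°, digits 0–9): 2.7197/2 → 1, 4.6563/1 → 4; chars 14.
Subsquare (5′×2.5′, letters a–x): 0.7197/0.0833333 → 8 → i, 0.6563/0.0416667 → 15 → p; chars ip.

OD14ip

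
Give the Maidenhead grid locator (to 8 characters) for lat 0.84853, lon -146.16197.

Shift to the Maidenhead origin (180°W, 90°S): lon 33.83803, lat 90.84853.
Field: lon ⌊33.83803/20⌋ = 1 → B; lat ⌊90.84853/10⌋ = 9 → J.
Square: lon ⌊13.83803/2⌋ = 6; lat ⌊0.84853/1⌋ = 0.
Subsquare: lon ⌊1.83803/0.0833333⌋ = 22 → w; lat ⌊0.84853/0.0416667⌋ = 20 → u.
Extended square: lon ⌊0.00470/0.00833333⌋ = 0; lat ⌊0.01520/0.00416667⌋ = 3.

BJ60wu03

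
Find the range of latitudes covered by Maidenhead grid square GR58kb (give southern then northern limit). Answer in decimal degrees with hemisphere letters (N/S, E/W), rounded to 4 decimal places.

88.0417° N, 88.0833° N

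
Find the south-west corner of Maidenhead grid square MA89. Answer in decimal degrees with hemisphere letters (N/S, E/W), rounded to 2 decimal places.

Field M=12, A=0: +12·20° lon, +0·10° lat → SW at lon 60°, lat -90°.
Square 8, 9: +8·2° lon, +9·1° lat → SW at lon 76°, lat -81°.
latitude 81.00° S, longitude 76.00° E.

81.00° S, 76.00° E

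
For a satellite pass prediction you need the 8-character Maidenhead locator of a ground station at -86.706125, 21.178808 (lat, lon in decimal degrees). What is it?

KA03oh10

Offset from 180°W / 90°S: lon 201.17881°, lat 3.29387°.
Field (20°×10°, letters A–R): 201.17881/20 → 10 → K, 3.29387/10 → 0 → A; chars KA.
Square (2°×1°, digits 0–9): 1.17881/2 → 0, 3.29387/1 → 3; chars 03.
Subsquare (5′×2.5′, letters a–x): 1.17881/0.0833333 → 14 → o, 0.29387/0.0416667 → 7 → h; chars oh.
Extended square (30″×15″, digits 0–9): 0.01214/0.00833333 → 1, 0.00221/0.00416667 → 0; chars 10.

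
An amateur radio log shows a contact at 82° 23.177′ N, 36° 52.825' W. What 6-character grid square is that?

HR12nj

Offset from 180°W / 90°S: lon 143.1196°, lat 172.3863°.
Field: 143.1196/20 → 7 → H, 172.3863/10 → 17 → R; chars HR.
Square: 3.1196/2 → 1, 2.3863/1 → 2; chars 12.
Subsquare: 1.1196/0.0833333 → 13 → n, 0.3863/0.0416667 → 9 → j; chars nj.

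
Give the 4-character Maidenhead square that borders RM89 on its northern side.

RN80

Latitude square 9; +1 → 10, wraps to 0, carry into field.
Latitude field M = 12; +1 → 13 = N.
The longitude characters are unchanged.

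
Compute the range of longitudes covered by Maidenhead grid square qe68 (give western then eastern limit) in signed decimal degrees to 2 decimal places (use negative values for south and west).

152.00, 154.00

Field Q=16, E=4: +16·20° lon, +4·10° lat → SW at lon 140°, lat -50°.
Square 6, 8: +6·2° lon, +8·1° lat → SW at lon 152°, lat -42°.
Cell spans 2° lon × 1° lat.
west 152.00, east 154.00.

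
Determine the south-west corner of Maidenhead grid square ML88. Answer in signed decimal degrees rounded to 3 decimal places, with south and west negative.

28.000, 76.000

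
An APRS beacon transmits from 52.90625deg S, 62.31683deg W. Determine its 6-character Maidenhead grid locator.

FD87uc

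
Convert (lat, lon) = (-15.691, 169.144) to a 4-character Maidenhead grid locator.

RH44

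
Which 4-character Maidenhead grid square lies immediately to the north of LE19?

Latitude square 9; +1 → 10, wraps to 0, carry into field.
Latitude field E = 4; +1 → 5 = F.
The longitude characters are unchanged.

LF10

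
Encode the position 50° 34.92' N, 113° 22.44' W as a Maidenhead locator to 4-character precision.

DO30

Shift to the Maidenhead origin (180°W, 90°S): lon 66.63, lat 140.58.
Field: lon ⌊66.63/20⌋ = 3 → D; lat ⌊140.58/10⌋ = 14 → O.
Square: lon ⌊6.63/2⌋ = 3; lat ⌊0.58/1⌋ = 0.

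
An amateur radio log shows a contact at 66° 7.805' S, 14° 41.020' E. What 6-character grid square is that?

JC73iu

Shift to the Maidenhead origin (180°W, 90°S): lon 194.6837, lat 23.8699.
Field: lon ⌊194.6837/20⌋ = 9 → J; lat ⌊23.8699/10⌋ = 2 → C.
Square: lon ⌊14.6837/2⌋ = 7; lat ⌊3.8699/1⌋ = 3.
Subsquare: lon ⌊0.6837/0.0833333⌋ = 8 → i; lat ⌊0.8699/0.0416667⌋ = 20 → u.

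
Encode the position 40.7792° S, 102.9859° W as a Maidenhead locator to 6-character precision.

DE89mf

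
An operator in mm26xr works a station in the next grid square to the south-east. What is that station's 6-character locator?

MM36aq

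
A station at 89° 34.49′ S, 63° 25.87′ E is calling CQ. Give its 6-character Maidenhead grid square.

Add 180° to longitude and 90° to latitude: 243.4312, 0.4252.
Field: 243.4312/20 → 12 → M, 0.4252/10 → 0 → A; chars MA.
Square: 3.4312/2 → 1, 0.4252/1 → 0; chars 10.
Subsquare: 1.4312/0.0833333 → 17 → r, 0.4252/0.0416667 → 10 → k; chars rk.

MA10rk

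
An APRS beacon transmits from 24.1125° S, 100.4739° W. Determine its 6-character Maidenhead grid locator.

Offset from 180°W / 90°S: lon 79.5261°, lat 65.8875°.
Field: lon ⌊79.5261/20⌋ = 3 → D; lat ⌊65.8875/10⌋ = 6 → G.
Square: lon ⌊19.5261/2⌋ = 9; lat ⌊5.8875/1⌋ = 5.
Subsquare: lon ⌊1.5261/0.0833333⌋ = 18 → s; lat ⌊0.8875/0.0416667⌋ = 21 → v.

DG95sv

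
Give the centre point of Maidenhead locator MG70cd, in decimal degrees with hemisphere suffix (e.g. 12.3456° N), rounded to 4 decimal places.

Field M=12, G=6: +12·20° lon, +6·10° lat → SW at lon 60°, lat -30°.
Square 7, 0: +7·2° lon, +0·1° lat → SW at lon 74°, lat -30°.
Subsquare c=2, d=3: +2·0.0833333° lon, +3·0.0416667° lat → SW at lon 74.1667°, lat -29.875°.
Cell spans 0.0833333° lon × 0.0416667° lat. Centre is SW corner plus half of each.
latitude 29.8542° S, longitude 74.2083° E.

29.8542° S, 74.2083° E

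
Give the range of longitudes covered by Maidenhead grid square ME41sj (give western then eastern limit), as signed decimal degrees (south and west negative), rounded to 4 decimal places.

Field M=12, E=4: +12·20° lon, +4·10° lat → SW at lon 60°, lat -50°.
Square 4, 1: +4·2° lon, +1·1° lat → SW at lon 68°, lat -49°.
Subsquare s=18, j=9: +18·0.0833333° lon, +9·0.0416667° lat → SW at lon 69.5°, lat -48.625°.
Cell spans 0.0833333° lon × 0.0416667° lat.
west 69.5000, east 69.5833.

69.5000, 69.5833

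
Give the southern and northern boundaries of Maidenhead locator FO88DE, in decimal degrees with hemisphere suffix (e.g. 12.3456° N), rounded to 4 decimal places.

58.1667° N, 58.2083° N

Field F=5, O=14: +5·20° lon, +14·10° lat → SW at lon -80°, lat 50°.
Square 8, 8: +8·2° lon, +8·1° lat → SW at lon -64°, lat 58°.
Subsquare d=3, e=4: +3·0.0833333° lon, +4·0.0416667° lat → SW at lon -63.75°, lat 58.1667°.
Cell spans 0.0833333° lon × 0.0416667° lat.
south 58.1667° N, north 58.2083° N.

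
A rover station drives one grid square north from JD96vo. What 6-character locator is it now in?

Latitude subsquare o = 14; +1 → 15 = p.
The longitude characters are unchanged.

JD96vp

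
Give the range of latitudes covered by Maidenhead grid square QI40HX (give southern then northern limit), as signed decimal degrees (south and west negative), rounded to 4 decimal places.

Field Q=16, I=8: +16·20° lon, +8·10° lat → SW at lon 140°, lat -10°.
Square 4, 0: +4·2° lon, +0·1° lat → SW at lon 148°, lat -10°.
Subsquare h=7, x=23: +7·0.0833333° lon, +23·0.0416667° lat → SW at lon 148.583°, lat -9.04167°.
Cell spans 0.0833333° lon × 0.0416667° lat.
south -9.0417, north -9.0000.

-9.0417, -9.0000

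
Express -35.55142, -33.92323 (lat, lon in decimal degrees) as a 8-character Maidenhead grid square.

HF34ak97

Offset from 180°W / 90°S: lon 146.07677°, lat 54.44858°.
Field: lon ⌊146.07677/20⌋ = 7 → H; lat ⌊54.44858/10⌋ = 5 → F.
Square: lon ⌊6.07677/2⌋ = 3; lat ⌊4.44858/1⌋ = 4.
Subsquare: lon ⌊0.07677/0.0833333⌋ = 0 → a; lat ⌊0.44858/0.0416667⌋ = 10 → k.
Extended square: lon ⌊0.07677/0.00833333⌋ = 9; lat ⌊0.03191/0.00416667⌋ = 7.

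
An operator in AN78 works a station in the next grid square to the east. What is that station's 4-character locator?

Longitude square 7; +1 → 8.
The latitude characters are unchanged.

AN88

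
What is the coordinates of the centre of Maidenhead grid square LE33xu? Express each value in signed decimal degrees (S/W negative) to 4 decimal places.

-46.1458, 47.9583

Field L=11, E=4: +11·20° lon, +4·10° lat → SW at lon 40°, lat -50°.
Square 3, 3: +3·2° lon, +3·1° lat → SW at lon 46°, lat -47°.
Subsquare x=23, u=20: +23·0.0833333° lon, +20·0.0416667° lat → SW at lon 47.9167°, lat -46.1667°.
Cell spans 0.0833333° lon × 0.0416667° lat. Centre is SW corner plus half of each.
latitude -46.1458, longitude 47.9583.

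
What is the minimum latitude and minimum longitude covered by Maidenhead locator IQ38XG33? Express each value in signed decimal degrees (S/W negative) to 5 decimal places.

78.26250, -12.05833

Field I=8, Q=16: +8·20° lon, +16·10° lat → SW at lon -20°, lat 70°.
Square 3, 8: +3·2° lon, +8·1° lat → SW at lon -14°, lat 78°.
Subsquare x=23, g=6: +23·0.0833333° lon, +6·0.0416667° lat → SW at lon -12.0833°, lat 78.25°.
Extended square 3, 3: +3·0.00833333° lon, +3·0.00416667° lat → SW at lon -12.0583°, lat 78.2625°.
latitude 78.26250, longitude -12.05833.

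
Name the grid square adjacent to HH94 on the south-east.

IH03

Longitude square 9; +1 → 10, wraps to 0, carry into field.
Longitude field H = 7; +1 → 8 = I.
Latitude square 4; −1 → 3.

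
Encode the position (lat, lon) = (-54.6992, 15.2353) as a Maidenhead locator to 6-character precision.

JD75oh

Offset from 180°W / 90°S: lon 195.2353°, lat 35.3008°.
Field: 195.2353/20 → 9 → J, 35.3008/10 → 3 → D; chars JD.
Square: 15.2353/2 → 7, 5.3008/1 → 5; chars 75.
Subsquare: 1.2353/0.0833333 → 14 → o, 0.3008/0.0416667 → 7 → h; chars oh.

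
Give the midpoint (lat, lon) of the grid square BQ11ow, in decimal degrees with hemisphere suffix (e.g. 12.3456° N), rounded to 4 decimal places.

71.9375° N, 156.7917° W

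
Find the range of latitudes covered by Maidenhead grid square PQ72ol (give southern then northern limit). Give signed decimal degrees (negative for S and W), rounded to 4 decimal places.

72.4583, 72.5000

Field P=15, Q=16: +15·20° lon, +16·10° lat → SW at lon 120°, lat 70°.
Square 7, 2: +7·2° lon, +2·1° lat → SW at lon 134°, lat 72°.
Subsquare o=14, l=11: +14·0.0833333° lon, +11·0.0416667° lat → SW at lon 135.167°, lat 72.4583°.
Cell spans 0.0833333° lon × 0.0416667° lat.
south 72.4583, north 72.5000.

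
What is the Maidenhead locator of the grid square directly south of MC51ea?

MC50ex

Latitude subsquare a = 0; −1 → -1, wraps to 23 = x, carry into square.
Latitude square 1; −1 → 0.
The longitude characters are unchanged.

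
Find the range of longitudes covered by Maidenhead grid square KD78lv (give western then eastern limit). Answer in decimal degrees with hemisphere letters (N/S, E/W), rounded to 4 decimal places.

Field K=10, D=3: +10·20° lon, +3·10° lat → SW at lon 20°, lat -60°.
Square 7, 8: +7·2° lon, +8·1° lat → SW at lon 34°, lat -52°.
Subsquare l=11, v=21: +11·0.0833333° lon, +21·0.0416667° lat → SW at lon 34.9167°, lat -51.125°.
Cell spans 0.0833333° lon × 0.0416667° lat.
west 34.9167° E, east 35.0000° E.

34.9167° E, 35.0000° E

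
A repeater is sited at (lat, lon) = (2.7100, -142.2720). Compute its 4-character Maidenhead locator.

BJ82

Add 180° to longitude and 90° to latitude: 37.73, 92.71.
Field (20°×10°, letters A–R): lon ⌊37.73/20⌋ = 1 → B; lat ⌊92.71/10⌋ = 9 → J.
Square (2°×1°, digits 0–9): lon ⌊17.73/2⌋ = 8; lat ⌊2.71/1⌋ = 2.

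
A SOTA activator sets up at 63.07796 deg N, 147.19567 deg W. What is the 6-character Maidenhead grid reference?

Shift to the Maidenhead origin (180°W, 90°S): lon 32.8043, lat 153.0780.
Field: 32.8043/20 → 1 → B, 153.0780/10 → 15 → P; chars BP.
Square: 12.8043/2 → 6, 3.0780/1 → 3; chars 63.
Subsquare: 0.8043/0.0833333 → 9 → j, 0.0780/0.0416667 → 1 → b; chars jb.

BP63jb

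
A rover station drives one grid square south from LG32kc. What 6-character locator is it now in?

Latitude subsquare c = 2; −1 → 1 = b.
The longitude characters are unchanged.

LG32kb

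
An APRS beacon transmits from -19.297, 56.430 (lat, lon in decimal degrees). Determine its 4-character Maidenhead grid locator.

LH80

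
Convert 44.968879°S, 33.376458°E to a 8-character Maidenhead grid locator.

KE65qa57

Add 180° to longitude and 90° to latitude: 213.37646, 45.03112.
Field: 213.37646/20 → 10 → K, 45.03112/10 → 4 → E; chars KE.
Square: 13.37646/2 → 6, 5.03112/1 → 5; chars 65.
Subsquare: 1.37646/0.0833333 → 16 → q, 0.03112/0.0416667 → 0 → a; chars qa.
Extended square: 0.04312/0.00833333 → 5, 0.03112/0.00416667 → 7; chars 57.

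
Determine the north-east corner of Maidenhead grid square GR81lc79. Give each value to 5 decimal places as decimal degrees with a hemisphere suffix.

81.12500° N, 43.01667° W

Field G=6, R=17: +6·20° lon, +17·10° lat → SW at lon -60°, lat 80°.
Square 8, 1: +8·2° lon, +1·1° lat → SW at lon -44°, lat 81°.
Subsquare l=11, c=2: +11·0.0833333° lon, +2·0.0416667° lat → SW at lon -43.0833°, lat 81.0833°.
Extended square 7, 9: +7·0.00833333° lon, +9·0.00416667° lat → SW at lon -43.025°, lat 81.1208°.
Cell spans 0.00833333° lon × 0.00416667° lat. NE corner is SW corner plus one full cell.
latitude 81.12500° N, longitude 43.01667° W.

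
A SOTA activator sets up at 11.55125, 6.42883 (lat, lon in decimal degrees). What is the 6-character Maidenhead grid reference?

Shift to the Maidenhead origin (180°W, 90°S): lon 186.4288, lat 101.5512.
Field: lon ⌊186.4288/20⌋ = 9 → J; lat ⌊101.5512/10⌋ = 10 → K.
Square: lon ⌊6.4288/2⌋ = 3; lat ⌊1.5512/1⌋ = 1.
Subsquare: lon ⌊0.4288/0.0833333⌋ = 5 → f; lat ⌊0.5512/0.0416667⌋ = 13 → n.

JK31fn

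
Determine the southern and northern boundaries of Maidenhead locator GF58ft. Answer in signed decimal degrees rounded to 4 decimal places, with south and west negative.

-31.2083, -31.1667

Field G=6, F=5: +6·20° lon, +5·10° lat → SW at lon -60°, lat -40°.
Square 5, 8: +5·2° lon, +8·1° lat → SW at lon -50°, lat -32°.
Subsquare f=5, t=19: +5·0.0833333° lon, +19·0.0416667° lat → SW at lon -49.5833°, lat -31.2083°.
Cell spans 0.0833333° lon × 0.0416667° lat.
south -31.2083, north -31.1667.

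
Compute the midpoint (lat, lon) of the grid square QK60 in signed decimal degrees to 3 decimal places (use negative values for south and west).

Field Q=16, K=10: +16·20° lon, +10·10° lat → SW at lon 140°, lat 10°.
Square 6, 0: +6·2° lon, +0·1° lat → SW at lon 152°, lat 10°.
Cell spans 2° lon × 1° lat. Centre is SW corner plus half of each.
latitude 10.500, longitude 153.000.

10.500, 153.000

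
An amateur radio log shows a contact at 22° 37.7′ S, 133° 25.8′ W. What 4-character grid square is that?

Offset from 180°W / 90°S: lon 46.57°, lat 67.37°.
Field: lon ⌊46.57/20⌋ = 2 → C; lat ⌊67.37/10⌋ = 6 → G.
Square: lon ⌊6.57/2⌋ = 3; lat ⌊7.37/1⌋ = 7.

CG37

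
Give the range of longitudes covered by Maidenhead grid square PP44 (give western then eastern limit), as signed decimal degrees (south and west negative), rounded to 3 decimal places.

128.000, 130.000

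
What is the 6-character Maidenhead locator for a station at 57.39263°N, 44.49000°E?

LO27fj

Add 180° to longitude and 90° to latitude: 224.4900, 147.3926.
Field: lon ⌊224.4900/20⌋ = 11 → L; lat ⌊147.3926/10⌋ = 14 → O.
Square: lon ⌊4.4900/2⌋ = 2; lat ⌊7.3926/1⌋ = 7.
Subsquare: lon ⌊0.4900/0.0833333⌋ = 5 → f; lat ⌊0.3926/0.0416667⌋ = 9 → j.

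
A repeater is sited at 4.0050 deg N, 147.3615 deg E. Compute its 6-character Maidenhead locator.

QJ34qa

Offset from 180°W / 90°S: lon 327.3615°, lat 94.0050°.
Field: lon ⌊327.3615/20⌋ = 16 → Q; lat ⌊94.0050/10⌋ = 9 → J.
Square: lon ⌊7.3615/2⌋ = 3; lat ⌊4.0050/1⌋ = 4.
Subsquare: lon ⌊1.3615/0.0833333⌋ = 16 → q; lat ⌊0.0050/0.0416667⌋ = 0 → a.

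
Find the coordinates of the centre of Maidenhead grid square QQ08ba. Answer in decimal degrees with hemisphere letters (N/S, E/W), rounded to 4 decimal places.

78.0208° N, 140.1250° E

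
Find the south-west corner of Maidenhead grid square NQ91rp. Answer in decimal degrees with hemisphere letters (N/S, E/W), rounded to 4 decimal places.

Field N=13, Q=16: +13·20° lon, +16·10° lat → SW at lon 80°, lat 70°.
Square 9, 1: +9·2° lon, +1·1° lat → SW at lon 98°, lat 71°.
Subsquare r=17, p=15: +17·0.0833333° lon, +15·0.0416667° lat → SW at lon 99.4167°, lat 71.625°.
latitude 71.6250° N, longitude 99.4167° E.

71.6250° N, 99.4167° E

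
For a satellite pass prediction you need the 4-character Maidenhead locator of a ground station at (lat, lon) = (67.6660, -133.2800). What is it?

CP37

Offset from 180°W / 90°S: lon 46.72°, lat 157.67°.
Field: 46.72/20 → 2 → C, 157.67/10 → 15 → P; chars CP.
Square: 6.72/2 → 3, 7.67/1 → 7; chars 37.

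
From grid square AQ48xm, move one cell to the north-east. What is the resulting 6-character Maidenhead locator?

AQ58an

Longitude subsquare x = 23; +1 → 24, wraps to 0 = a, carry into square.
Longitude square 4; +1 → 5.
Latitude subsquare m = 12; +1 → 13 = n.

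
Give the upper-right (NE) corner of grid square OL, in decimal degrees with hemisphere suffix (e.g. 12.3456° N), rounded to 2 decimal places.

30.00° N, 120.00° E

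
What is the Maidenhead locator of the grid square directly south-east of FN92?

Longitude square 9; +1 → 10, wraps to 0, carry into field.
Longitude field F = 5; +1 → 6 = G.
Latitude square 2; −1 → 1.

GN01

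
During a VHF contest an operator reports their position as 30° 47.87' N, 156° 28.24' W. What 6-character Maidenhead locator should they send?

BM10st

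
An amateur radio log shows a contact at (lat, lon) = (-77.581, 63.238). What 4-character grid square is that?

Shift to the Maidenhead origin (180°W, 90°S): lon 243.24, lat 12.42.
Field (20°×10°, letters A–R): lon ⌊243.24/20⌋ = 12 → M; lat ⌊12.42/10⌋ = 1 → B.
Square (2°×1°, digits 0–9): lon ⌊3.24/2⌋ = 1; lat ⌊2.42/1⌋ = 2.

MB12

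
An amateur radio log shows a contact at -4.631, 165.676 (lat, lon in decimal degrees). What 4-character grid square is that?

RI25

Offset from 180°W / 90°S: lon 345.68°, lat 85.37°.
Field: lon ⌊345.68/20⌋ = 17 → R; lat ⌊85.37/10⌋ = 8 → I.
Square: lon ⌊5.68/2⌋ = 2; lat ⌊5.37/1⌋ = 5.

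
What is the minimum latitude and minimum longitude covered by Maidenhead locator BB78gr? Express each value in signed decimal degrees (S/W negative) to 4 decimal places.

-71.2917, -145.5000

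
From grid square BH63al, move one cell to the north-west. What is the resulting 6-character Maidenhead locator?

BH53xm

Longitude subsquare a = 0; −1 → -1, wraps to 23 = x, carry into square.
Longitude square 6; −1 → 5.
Latitude subsquare l = 11; +1 → 12 = m.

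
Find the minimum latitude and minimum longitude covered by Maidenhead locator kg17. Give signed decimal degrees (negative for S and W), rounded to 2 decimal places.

-23.00, 22.00

Field K=10, G=6: +10·20° lon, +6·10° lat → SW at lon 20°, lat -30°.
Square 1, 7: +1·2° lon, +7·1° lat → SW at lon 22°, lat -23°.
latitude -23.00, longitude 22.00.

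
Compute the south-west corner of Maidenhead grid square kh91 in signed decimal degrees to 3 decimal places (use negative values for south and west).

Field K=10, H=7: +10·20° lon, +7·10° lat → SW at lon 20°, lat -20°.
Square 9, 1: +9·2° lon, +1·1° lat → SW at lon 38°, lat -19°.
latitude -19.000, longitude 38.000.

-19.000, 38.000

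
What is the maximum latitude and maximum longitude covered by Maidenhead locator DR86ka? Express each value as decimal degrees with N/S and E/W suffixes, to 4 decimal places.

86.0417° N, 103.0833° W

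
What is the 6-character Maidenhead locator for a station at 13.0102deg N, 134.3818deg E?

Shift to the Maidenhead origin (180°W, 90°S): lon 314.3818, lat 103.0102.
Field (20°×10°, letters A–R): 314.3818/20 → 15 → P, 103.0102/10 → 10 → K; chars PK.
Square (2°×1°, digits 0–9): 14.3818/2 → 7, 3.0102/1 → 3; chars 73.
Subsquare (5′×2.5′, letters a–x): 0.3818/0.0833333 → 4 → e, 0.0102/0.0416667 → 0 → a; chars ea.

PK73ea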